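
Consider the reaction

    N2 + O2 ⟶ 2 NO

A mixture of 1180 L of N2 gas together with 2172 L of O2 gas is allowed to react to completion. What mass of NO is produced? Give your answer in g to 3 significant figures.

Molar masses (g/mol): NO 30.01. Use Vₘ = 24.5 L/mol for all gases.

2890 g

n(N2) = 1180 / 24.5 = 48.16 mol
n(O2) = 2172 / 24.5 = 88.65 mol
n/ν → N2: 48.16, O2: 88.65; N2 is limiting.
n(NO) = (2/1) × 48.16 = 96.32 mol
mass = 96.32 × 30.01 = 2891 g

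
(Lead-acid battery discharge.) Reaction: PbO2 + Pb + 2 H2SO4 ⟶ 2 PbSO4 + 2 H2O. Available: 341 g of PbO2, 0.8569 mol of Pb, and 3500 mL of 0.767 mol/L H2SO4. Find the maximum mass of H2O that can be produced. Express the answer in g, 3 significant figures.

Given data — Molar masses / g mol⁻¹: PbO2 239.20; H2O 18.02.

n(PbO2) = 341.0 / 239.20 = 1.426 mol
n(Pb) = 0.8569 mol
n(H2SO4) = 0.767 × 3500/1000 = 2.685 mol
n/ν for PbO2 = 1.426/1 = 1.426
n/ν for Pb = 0.8569/1 = 0.8569
n/ν for H2SO4 = 2.685/2 = 1.343
Smallest n/ν is Pb → limiting reagent.
n(H2O) = (2/1) × 0.8569 = 1.714 mol
mass = 1.714 × 18.02 = 30.89 g

30.9 g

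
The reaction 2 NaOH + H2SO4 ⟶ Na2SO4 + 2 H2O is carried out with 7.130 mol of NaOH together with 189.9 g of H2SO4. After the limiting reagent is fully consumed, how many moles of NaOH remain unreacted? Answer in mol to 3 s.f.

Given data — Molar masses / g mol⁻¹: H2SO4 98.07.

n(NaOH) = 7.130 mol
n(H2SO4) = 189.9 / 98.07 = 1.936 mol
n/ν for NaOH = 7.130/2 = 3.565
n/ν for H2SO4 = 1.936/1 = 1.936
Smallest n/ν is H2SO4 → limiting reagent.
NaOH consumed = (2/1) × 1.936 = 3.872 mol
NaOH remaining = 7.130 − 3.872 = 3.258 mol

3.26 mol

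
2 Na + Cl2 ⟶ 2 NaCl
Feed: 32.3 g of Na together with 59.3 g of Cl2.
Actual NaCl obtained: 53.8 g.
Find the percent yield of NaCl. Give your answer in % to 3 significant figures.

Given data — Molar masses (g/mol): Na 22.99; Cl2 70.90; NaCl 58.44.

65.5 %

n(Na) = 32.30 / 22.99 = 1.405 mol
n(Cl2) = 59.30 / 70.90 = 0.8364 mol
n/ν for Na = 1.405/2 = 0.7025
n/ν for Cl2 = 0.8364/1 = 0.8364
Smallest n/ν is Na → limiting reagent.
theoretical n(NaCl) = (2/2) × 1.405 = 1.405 mol → 82.11 g
% yield = 53.8 / 82.11 × 100 = 65.52 %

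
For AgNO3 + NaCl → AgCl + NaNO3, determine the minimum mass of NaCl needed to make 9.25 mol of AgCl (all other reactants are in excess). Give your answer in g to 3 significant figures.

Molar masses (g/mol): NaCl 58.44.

541 g

n(AgCl) = 9.250 mol
n(NaCl) = (1/1) × 9.250 = 9.250 mol
mass = 9.250 × 58.44 = 540.6 g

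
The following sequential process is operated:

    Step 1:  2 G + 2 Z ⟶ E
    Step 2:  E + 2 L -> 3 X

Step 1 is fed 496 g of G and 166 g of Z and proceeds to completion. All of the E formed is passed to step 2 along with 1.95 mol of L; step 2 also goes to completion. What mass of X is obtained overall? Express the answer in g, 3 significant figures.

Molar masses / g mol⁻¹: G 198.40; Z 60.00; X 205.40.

601 g

Step 1:
n(G) = 496.0 / 198.40 = 2.500 mol
n(Z) = 166.0 / 60.00 = 2.767 mol
n/ν → G: 1.250, Z: 1.384; G is limiting.
n(E) produced = (1/2) × 2.500 = 1.250 mol
Step 2:
n(E) available = 1.250 mol
n(L) = 1.950 mol
n/ν → E: 1.250, L: 0.9750; L is limiting.
n(X) = (3/2) × 1.950 = 2.925 mol
mass = 2.925 × 205.40 = 600.8 g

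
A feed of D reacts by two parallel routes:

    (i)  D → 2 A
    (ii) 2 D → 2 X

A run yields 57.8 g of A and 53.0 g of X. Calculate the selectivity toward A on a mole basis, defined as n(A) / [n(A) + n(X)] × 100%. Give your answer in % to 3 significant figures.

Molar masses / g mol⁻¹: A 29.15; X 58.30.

68.6 %

n(A) = 57.8 / 29.15 = 1.983 mol
n(X) = 53.0 / 58.30 = 0.9091 mol
selectivity = 1.983/(1.983+0.9091) × 100 = 68.57 %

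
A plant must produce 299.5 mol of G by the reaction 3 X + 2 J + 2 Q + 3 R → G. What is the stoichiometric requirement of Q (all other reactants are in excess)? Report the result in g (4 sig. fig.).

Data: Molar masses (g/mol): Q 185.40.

n(G) = 299.5 mol
n(Q) = (2/1) × 299.5 = 599.0 mol
mass = 599.0 × 185.40 = 111100 g

111100 g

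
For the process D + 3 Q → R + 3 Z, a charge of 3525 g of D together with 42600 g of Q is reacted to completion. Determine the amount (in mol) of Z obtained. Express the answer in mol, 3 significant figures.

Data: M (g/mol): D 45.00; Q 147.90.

n(D) = 3525 / 45.00 = 78.33 mol
n(Q) = 42600 / 147.90 = 288.0 mol
n/ν for D = 78.33/1 = 78.33
n/ν for Q = 288.0/3 = 96.00
Smallest n/ν is D → limiting reagent.
n(Z) = (3/1) × 78.33 = 235.0 mol

235 mol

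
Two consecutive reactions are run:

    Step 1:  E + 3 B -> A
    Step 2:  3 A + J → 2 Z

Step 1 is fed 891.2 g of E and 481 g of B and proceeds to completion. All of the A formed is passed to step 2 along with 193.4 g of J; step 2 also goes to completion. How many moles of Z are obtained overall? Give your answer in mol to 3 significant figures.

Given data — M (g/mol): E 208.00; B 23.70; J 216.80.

Step 1:
n(E) = 891.2 / 208.00 = 4.285 mol
n(B) = 481.0 / 23.70 = 20.30 mol
n/ν for E = 4.285/1 = 4.285
n/ν for B = 20.30/3 = 6.767
Smallest n/ν is E → limiting reagent.
n(A) produced = (1/1) × 4.285 = 4.285 mol
Step 2:
n(A) available = 4.285 mol
n(J) = 193.4 / 216.80 = 0.8921 mol
n/ν for A = 4.285/3 = 1.428
n/ν for J = 0.8921/1 = 0.8921
Smallest n/ν is J → limiting reagent.
n(Z) = (2/1) × 0.8921 = 1.784 mol

1.78 mol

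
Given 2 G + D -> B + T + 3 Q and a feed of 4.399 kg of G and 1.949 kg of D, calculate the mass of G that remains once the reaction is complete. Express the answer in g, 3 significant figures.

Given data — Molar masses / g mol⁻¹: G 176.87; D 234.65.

1460 g

n(G) = 4.399×1000 / 176.87 = 24.87 mol
n(D) = 1.949×1000 / 234.65 = 8.306 mol
n/ν for G = 24.87/2 = 12.44
n/ν for D = 8.306/1 = 8.306
Smallest n/ν is D → limiting reagent.
G consumed = (2/1) × 8.306 = 16.61 mol
G remaining = 24.87 − 16.61 = 8.260 mol
mass = 8.260 × 176.87 = 1461 g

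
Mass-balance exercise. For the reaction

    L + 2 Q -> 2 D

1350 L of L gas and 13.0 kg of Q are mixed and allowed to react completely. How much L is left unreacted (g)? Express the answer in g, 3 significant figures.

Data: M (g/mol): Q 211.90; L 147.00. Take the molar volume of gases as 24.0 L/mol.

n(L) = 1350 / 24.0 = 56.25 mol
n(Q) = 13.00×1000 / 211.90 = 61.35 mol
n/ν for L = 56.25/1 = 56.25
n/ν for Q = 61.35/2 = 30.68
Smallest n/ν is Q → limiting reagent.
L consumed = (1/2) × 61.35 = 30.68 mol
L remaining = 56.25 − 30.68 = 25.57 mol
mass = 25.57 × 147.00 = 3759 g

3760 g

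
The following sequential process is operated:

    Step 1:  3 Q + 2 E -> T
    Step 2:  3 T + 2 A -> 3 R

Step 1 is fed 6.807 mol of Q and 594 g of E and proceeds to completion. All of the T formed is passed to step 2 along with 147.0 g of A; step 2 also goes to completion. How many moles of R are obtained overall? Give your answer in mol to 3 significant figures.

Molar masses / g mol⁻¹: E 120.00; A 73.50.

2.27 mol

Step 1:
n(Q) = 6.807 mol
n(E) = 594.0 / 120.00 = 4.950 mol
n/ν → Q: 2.269, E: 2.475; Q is limiting.
n(T) produced = (1/3) × 6.807 = 2.269 mol
Step 2:
n(T) available = 2.269 mol
n(A) = 147.0 / 73.50 = 2.000 mol
n/ν → T: 0.7563, A: 1.000; T is limiting.
n(R) = (3/3) × 2.269 = 2.269 mol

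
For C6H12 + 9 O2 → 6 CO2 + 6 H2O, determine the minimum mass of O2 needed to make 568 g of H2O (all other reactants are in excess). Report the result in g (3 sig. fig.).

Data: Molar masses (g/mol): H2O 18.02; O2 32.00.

n(H2O) = 568 / 18.02 = 31.52 mol
n(O2) = (9/6) × 31.52 = 47.28 mol
mass = 47.28 × 32.00 = 1513 g

1510 g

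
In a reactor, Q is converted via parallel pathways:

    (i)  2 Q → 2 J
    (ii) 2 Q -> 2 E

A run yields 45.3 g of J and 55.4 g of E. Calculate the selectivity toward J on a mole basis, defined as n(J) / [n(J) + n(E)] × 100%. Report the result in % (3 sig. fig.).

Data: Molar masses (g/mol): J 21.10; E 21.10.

n(J) = 45.3 / 21.10 = 2.147 mol
n(E) = 55.4 / 21.10 = 2.626 mol
selectivity = 2.147/(2.147+2.626) × 100 = 44.98 %

45.0 %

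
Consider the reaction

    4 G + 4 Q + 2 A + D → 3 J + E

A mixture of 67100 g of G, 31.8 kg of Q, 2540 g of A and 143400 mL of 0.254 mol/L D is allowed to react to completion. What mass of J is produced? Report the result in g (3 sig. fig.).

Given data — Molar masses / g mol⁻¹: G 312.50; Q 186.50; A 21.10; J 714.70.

n(G) = 67100 / 312.50 = 214.7 mol
n(Q) = 31.80×1000 / 186.50 = 170.5 mol
n(A) = 2540 / 21.10 = 120.4 mol
n(D) = 0.254 × 143400/1000 = 36.42 mol
n/ν for G = 214.7/4 = 53.68
n/ν for Q = 170.5/4 = 42.63
n/ν for A = 120.4/2 = 60.20
n/ν for D = 36.42/1 = 36.42
Smallest n/ν is D → limiting reagent.
n(J) = (3/1) × 36.42 = 109.3 mol
mass = 109.3 × 714.70 = 78120 g

78100 g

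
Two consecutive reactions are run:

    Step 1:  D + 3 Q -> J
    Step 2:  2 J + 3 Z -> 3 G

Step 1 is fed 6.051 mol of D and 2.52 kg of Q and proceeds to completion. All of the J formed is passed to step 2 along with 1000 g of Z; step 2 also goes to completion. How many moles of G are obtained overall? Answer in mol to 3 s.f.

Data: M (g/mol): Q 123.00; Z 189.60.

Step 1:
n(D) = 6.051 mol
n(Q) = 2.520×1000 / 123.00 = 20.49 mol
n/ν for D = 6.051/1 = 6.051
n/ν for Q = 20.49/3 = 6.830
Smallest n/ν is D → limiting reagent.
n(J) produced = (1/1) × 6.051 = 6.051 mol
Step 2:
n(J) available = 6.051 mol
n(Z) = 1000 / 189.60 = 5.274 mol
n/ν for J = 6.051/2 = 3.026
n/ν for Z = 5.274/3 = 1.758
Smallest n/ν is Z → limiting reagent.
n(G) = (3/3) × 5.274 = 5.274 mol

5.27 mol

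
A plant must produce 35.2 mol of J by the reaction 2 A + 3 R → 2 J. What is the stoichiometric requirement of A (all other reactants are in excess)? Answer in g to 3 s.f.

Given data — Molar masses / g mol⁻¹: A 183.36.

6450 g

n(J) = 35.20 mol
n(A) = (2/2) × 35.20 = 35.20 mol
mass = 35.20 × 183.36 = 6454 g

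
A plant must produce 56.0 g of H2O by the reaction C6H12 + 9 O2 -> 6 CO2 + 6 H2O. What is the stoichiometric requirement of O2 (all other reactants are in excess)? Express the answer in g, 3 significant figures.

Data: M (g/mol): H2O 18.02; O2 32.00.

149 g

n(H2O) = 56.0 / 18.02 = 3.108 mol
n(O2) = (9/6) × 3.108 = 4.662 mol
mass = 4.662 × 32.00 = 149.2 g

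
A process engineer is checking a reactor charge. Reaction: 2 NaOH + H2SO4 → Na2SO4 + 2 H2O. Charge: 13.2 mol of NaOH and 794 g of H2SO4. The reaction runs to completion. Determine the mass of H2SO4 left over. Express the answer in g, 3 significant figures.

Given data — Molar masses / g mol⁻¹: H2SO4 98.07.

147 g

n(NaOH) = 13.20 mol
n(H2SO4) = 794.0 / 98.07 = 8.096 mol
n/ν for NaOH = 13.20/2 = 6.600
n/ν for H2SO4 = 8.096/1 = 8.096
Smallest n/ν is NaOH → limiting reagent.
H2SO4 consumed = (1/2) × 13.20 = 6.600 mol
H2SO4 remaining = 8.096 − 6.600 = 1.496 mol
mass = 1.496 × 98.07 = 146.7 g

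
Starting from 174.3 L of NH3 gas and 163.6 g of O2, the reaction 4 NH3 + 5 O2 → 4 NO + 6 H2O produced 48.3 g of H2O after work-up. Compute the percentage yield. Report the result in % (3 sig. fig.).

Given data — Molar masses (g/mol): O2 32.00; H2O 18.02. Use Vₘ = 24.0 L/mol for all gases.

n(NH3) = 174.3 / 24.0 = 7.263 mol
n(O2) = 163.6 / 32.00 = 5.113 mol
n/ν for NH3 = 7.263/4 = 1.816
n/ν for O2 = 5.113/5 = 1.023
Smallest n/ν is O2 → limiting reagent.
theoretical n(H2O) = (6/5) × 5.113 = 6.136 mol → 110.6 g
% yield = 48.3 / 110.6 × 100 = 43.67 %

43.7 %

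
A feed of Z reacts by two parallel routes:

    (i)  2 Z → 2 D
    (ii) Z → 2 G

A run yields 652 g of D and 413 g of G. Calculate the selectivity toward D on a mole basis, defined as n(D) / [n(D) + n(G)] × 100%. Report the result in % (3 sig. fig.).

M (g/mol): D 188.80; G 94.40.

n(D) = 652 / 188.80 = 3.453 mol
n(G) = 413 / 94.40 = 4.375 mol
selectivity = 3.453/(3.453+4.375) × 100 = 44.11 %

44.1 %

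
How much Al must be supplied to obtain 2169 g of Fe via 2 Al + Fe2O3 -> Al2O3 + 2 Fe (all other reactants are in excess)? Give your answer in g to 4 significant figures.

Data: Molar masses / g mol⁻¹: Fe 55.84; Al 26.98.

n(Fe) = 2169 / 55.84 = 38.84 mol
n(Al) = (2/2) × 38.84 = 38.84 mol
mass = 38.84 × 26.98 = 1048 g

1048 g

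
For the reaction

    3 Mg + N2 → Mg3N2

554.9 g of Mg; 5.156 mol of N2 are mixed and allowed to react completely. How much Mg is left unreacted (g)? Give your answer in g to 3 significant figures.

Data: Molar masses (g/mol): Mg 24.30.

n(Mg) = 554.9 / 24.30 = 22.84 mol
n(N2) = 5.156 mol
n/ν → Mg: 7.613, N2: 5.156; N2 is limiting.
Mg consumed = (3/1) × 5.156 = 15.47 mol
Mg remaining = 22.84 − 15.47 = 7.370 mol
mass = 7.370 × 24.30 = 179.1 g

179 g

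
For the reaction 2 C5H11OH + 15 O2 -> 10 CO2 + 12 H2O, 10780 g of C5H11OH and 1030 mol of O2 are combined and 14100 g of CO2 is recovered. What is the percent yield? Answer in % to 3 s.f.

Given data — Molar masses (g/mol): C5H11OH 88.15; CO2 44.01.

52.4 %

n(C5H11OH) = 10780 / 88.15 = 122.3 mol
n(O2) = 1030 mol
n/ν → C5H11OH: 61.15, O2: 68.67; C5H11OH is limiting.
theoretical n(CO2) = (10/2) × 122.3 = 611.5 mol → 26910 g
% yield = 14100 / 26910 × 100 = 52.40 %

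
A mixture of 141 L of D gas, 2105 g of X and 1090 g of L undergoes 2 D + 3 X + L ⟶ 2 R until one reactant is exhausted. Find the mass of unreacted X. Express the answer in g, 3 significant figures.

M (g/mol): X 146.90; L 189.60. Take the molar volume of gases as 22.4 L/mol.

718 g

n(D) = 141.0 / 22.4 = 6.295 mol
n(X) = 2105 / 146.90 = 14.33 mol
n(L) = 1090 / 189.60 = 5.749 mol
n/ν for D = 6.295/2 = 3.148
n/ν for X = 14.33/3 = 4.777
n/ν for L = 5.749/1 = 5.749
Smallest n/ν is D → limiting reagent.
X consumed = (3/2) × 6.295 = 9.443 mol
X remaining = 14.33 − 9.443 = 4.887 mol
mass = 4.887 × 146.90 = 717.9 g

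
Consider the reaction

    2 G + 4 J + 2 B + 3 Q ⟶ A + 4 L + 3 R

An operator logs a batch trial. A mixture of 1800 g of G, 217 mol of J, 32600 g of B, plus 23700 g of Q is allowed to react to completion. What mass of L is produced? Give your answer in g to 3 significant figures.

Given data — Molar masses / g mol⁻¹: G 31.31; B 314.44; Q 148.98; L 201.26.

23100 g

n(G) = 1800 / 31.31 = 57.49 mol
n(J) = 217.0 mol
n(B) = 32600 / 314.44 = 103.7 mol
n(Q) = 23700 / 148.98 = 159.1 mol
n/ν for G = 57.49/2 = 28.75
n/ν for J = 217.0/4 = 54.25
n/ν for B = 103.7/2 = 51.85
n/ν for Q = 159.1/3 = 53.03
Smallest n/ν is G → limiting reagent.
n(L) = (4/2) × 57.49 = 115.0 mol
mass = 115.0 × 201.26 = 23140 g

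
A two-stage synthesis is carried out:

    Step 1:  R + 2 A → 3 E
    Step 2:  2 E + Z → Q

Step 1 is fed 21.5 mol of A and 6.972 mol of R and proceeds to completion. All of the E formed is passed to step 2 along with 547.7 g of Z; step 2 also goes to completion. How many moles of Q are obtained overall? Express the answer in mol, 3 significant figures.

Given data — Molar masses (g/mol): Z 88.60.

6.18 mol

Step 1:
n(A) = 21.50 mol
n(R) = 6.972 mol
n/ν for A = 21.50/2 = 10.75
n/ν for R = 6.972/1 = 6.972
Smallest n/ν is R → limiting reagent.
n(E) produced = (3/1) × 6.972 = 20.92 mol
Step 2:
n(E) available = 20.92 mol
n(Z) = 547.7 / 88.60 = 6.182 mol
n/ν for E = 20.92/2 = 10.46
n/ν for Z = 6.182/1 = 6.182
Smallest n/ν is Z → limiting reagent.
n(Q) = (1/1) × 6.182 = 6.182 mol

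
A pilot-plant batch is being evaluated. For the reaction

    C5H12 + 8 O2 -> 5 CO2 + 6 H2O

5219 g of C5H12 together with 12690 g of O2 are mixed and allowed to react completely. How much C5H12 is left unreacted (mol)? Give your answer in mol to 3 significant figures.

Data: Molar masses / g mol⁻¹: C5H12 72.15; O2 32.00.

22.8 mol

n(C5H12) = 5219 / 72.15 = 72.34 mol
n(O2) = 12690 / 32.00 = 396.6 mol
n/ν for C5H12 = 72.34/1 = 72.34
n/ν for O2 = 396.6/8 = 49.58
Smallest n/ν is O2 → limiting reagent.
C5H12 consumed = (1/8) × 396.6 = 49.58 mol
C5H12 remaining = 72.34 − 49.58 = 22.76 mol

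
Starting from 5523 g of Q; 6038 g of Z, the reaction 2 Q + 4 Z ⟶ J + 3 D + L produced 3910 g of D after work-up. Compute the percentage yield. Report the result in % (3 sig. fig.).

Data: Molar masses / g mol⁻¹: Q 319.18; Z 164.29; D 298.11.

n(Q) = 5523 / 319.18 = 17.30 mol
n(Z) = 6038 / 164.29 = 36.75 mol
n/ν for Q = 17.30/2 = 8.650
n/ν for Z = 36.75/4 = 9.188
Smallest n/ν is Q → limiting reagent.
theoretical n(D) = (3/2) × 17.30 = 25.95 mol → 7736 g
% yield = 3910 / 7736 × 100 = 50.54 %

50.5 %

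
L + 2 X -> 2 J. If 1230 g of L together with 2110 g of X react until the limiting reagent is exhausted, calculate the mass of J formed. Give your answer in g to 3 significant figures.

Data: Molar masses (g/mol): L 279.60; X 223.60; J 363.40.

3200 g

n(L) = 1230 / 279.60 = 4.399 mol
n(X) = 2110 / 223.60 = 9.436 mol
n/ν for L = 4.399/1 = 4.399
n/ν for X = 9.436/2 = 4.718
Smallest n/ν is L → limiting reagent.
n(J) = (2/1) × 4.399 = 8.798 mol
mass = 8.798 × 363.40 = 3197 g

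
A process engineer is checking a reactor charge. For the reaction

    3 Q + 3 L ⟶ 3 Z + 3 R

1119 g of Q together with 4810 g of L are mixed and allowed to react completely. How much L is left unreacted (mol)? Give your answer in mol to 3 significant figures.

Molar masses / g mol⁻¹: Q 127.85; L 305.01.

n(Q) = 1119 / 127.85 = 8.752 mol
n(L) = 4810 / 305.01 = 15.77 mol
n/ν → Q: 2.917, L: 5.257; Q is limiting.
L consumed = (3/3) × 8.752 = 8.752 mol
L remaining = 15.77 − 8.752 = 7.018 mol

7.02 mol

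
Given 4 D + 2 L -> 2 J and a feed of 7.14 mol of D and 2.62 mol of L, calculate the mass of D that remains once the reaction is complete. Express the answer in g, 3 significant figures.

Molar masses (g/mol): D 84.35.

160 g

n(D) = 7.140 mol
n(L) = 2.620 mol
n/ν → D: 1.785, L: 1.310; L is limiting.
D consumed = (4/2) × 2.620 = 5.240 mol
D remaining = 7.140 − 5.240 = 1.900 mol
mass = 1.900 × 84.35 = 160.3 g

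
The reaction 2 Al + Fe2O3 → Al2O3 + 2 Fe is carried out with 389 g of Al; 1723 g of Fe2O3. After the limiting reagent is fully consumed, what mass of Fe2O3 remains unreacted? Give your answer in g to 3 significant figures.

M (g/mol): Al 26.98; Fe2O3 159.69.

n(Al) = 389.0 / 26.98 = 14.42 mol
n(Fe2O3) = 1723 / 159.69 = 10.79 mol
n/ν for Al = 14.42/2 = 7.210
n/ν for Fe2O3 = 10.79/1 = 10.79
Smallest n/ν is Al → limiting reagent.
Fe2O3 consumed = (1/2) × 14.42 = 7.210 mol
Fe2O3 remaining = 10.79 − 7.210 = 3.580 mol
mass = 3.580 × 159.69 = 571.7 g

572 g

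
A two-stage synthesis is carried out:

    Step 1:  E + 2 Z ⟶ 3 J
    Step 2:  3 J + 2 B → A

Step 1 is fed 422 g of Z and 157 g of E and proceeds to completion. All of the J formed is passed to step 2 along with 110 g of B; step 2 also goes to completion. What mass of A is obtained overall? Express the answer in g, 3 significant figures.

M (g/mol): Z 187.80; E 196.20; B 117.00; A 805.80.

Step 1:
n(Z) = 422.0 / 187.80 = 2.247 mol
n(E) = 157.0 / 196.20 = 0.8002 mol
n/ν for Z = 2.247/2 = 1.124
n/ν for E = 0.8002/1 = 0.8002
Smallest n/ν is E → limiting reagent.
n(J) produced = (3/1) × 0.8002 = 2.401 mol
Step 2:
n(J) available = 2.401 mol
n(B) = 110.0 / 117.00 = 0.9402 mol
n/ν for J = 2.401/3 = 0.8003
n/ν for B = 0.9402/2 = 0.4701
Smallest n/ν is B → limiting reagent.
n(A) = (1/2) × 0.9402 = 0.4701 mol
mass = 0.4701 × 805.80 = 378.8 g

379 g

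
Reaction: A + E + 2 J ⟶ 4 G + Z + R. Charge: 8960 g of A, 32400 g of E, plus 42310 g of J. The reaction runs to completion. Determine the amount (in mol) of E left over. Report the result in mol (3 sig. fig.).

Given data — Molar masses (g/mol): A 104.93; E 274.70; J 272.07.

n(A) = 8960 / 104.93 = 85.39 mol
n(E) = 32400 / 274.70 = 117.9 mol
n(J) = 42310 / 272.07 = 155.5 mol
n/ν for A = 85.39/1 = 85.39
n/ν for E = 117.9/1 = 117.9
n/ν for J = 155.5/2 = 77.75
Smallest n/ν is J → limiting reagent.
E consumed = (1/2) × 155.5 = 77.75 mol
E remaining = 117.9 − 77.75 = 40.15 mol

40.2 mol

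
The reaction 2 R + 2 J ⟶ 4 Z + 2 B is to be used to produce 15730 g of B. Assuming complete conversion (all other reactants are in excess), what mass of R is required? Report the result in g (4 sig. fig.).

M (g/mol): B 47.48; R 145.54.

n(B) = 15730 / 47.48 = 331.3 mol
n(R) = (2/2) × 331.3 = 331.3 mol
mass = 331.3 × 145.54 = 48220 g

48220 g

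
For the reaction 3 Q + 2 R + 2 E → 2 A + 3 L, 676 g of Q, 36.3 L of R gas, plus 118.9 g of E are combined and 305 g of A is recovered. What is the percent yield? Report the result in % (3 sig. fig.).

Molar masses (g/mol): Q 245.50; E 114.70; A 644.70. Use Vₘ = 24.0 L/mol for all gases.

45.6 %

n(Q) = 676.0 / 245.50 = 2.754 mol
n(R) = 36.30 / 24.0 = 1.513 mol
n(E) = 118.9 / 114.70 = 1.037 mol
n/ν for Q = 2.754/3 = 0.9180
n/ν for R = 1.513/2 = 0.7565
n/ν for E = 1.037/2 = 0.5185
Smallest n/ν is E → limiting reagent.
theoretical n(A) = (2/2) × 1.037 = 1.037 mol → 668.6 g
% yield = 305 / 668.6 × 100 = 45.62 %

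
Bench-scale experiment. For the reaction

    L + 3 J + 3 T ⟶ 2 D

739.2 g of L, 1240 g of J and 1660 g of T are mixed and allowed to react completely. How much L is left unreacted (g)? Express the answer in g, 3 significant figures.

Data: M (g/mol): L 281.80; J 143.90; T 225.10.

46.5 g

n(L) = 739.2 / 281.80 = 2.623 mol
n(J) = 1240 / 143.90 = 8.617 mol
n(T) = 1660 / 225.10 = 7.375 mol
n/ν → L: 2.623, J: 2.872, T: 2.458; T is limiting.
L consumed = (1/3) × 7.375 = 2.458 mol
L remaining = 2.623 − 2.458 = 0.1650 mol
mass = 0.1650 × 281.80 = 46.50 g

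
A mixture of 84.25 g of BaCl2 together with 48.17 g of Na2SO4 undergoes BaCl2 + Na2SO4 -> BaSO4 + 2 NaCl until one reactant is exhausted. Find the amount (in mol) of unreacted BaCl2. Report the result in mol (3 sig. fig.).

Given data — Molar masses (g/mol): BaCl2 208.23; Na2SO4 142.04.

n(BaCl2) = 84.25 / 208.23 = 0.4046 mol
n(Na2SO4) = 48.17 / 142.04 = 0.3391 mol
n/ν → BaCl2: 0.4046, Na2SO4: 0.3391; Na2SO4 is limiting.
BaCl2 consumed = (1/1) × 0.3391 = 0.3391 mol
BaCl2 remaining = 0.4046 − 0.3391 = 0.06550 mol

0.0655 mol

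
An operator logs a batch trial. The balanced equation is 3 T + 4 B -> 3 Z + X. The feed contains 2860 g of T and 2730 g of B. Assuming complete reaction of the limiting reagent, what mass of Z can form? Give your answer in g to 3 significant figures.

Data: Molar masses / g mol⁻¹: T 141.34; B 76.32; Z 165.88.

3360 g

n(T) = 2860 / 141.34 = 20.23 mol
n(B) = 2730 / 76.32 = 35.77 mol
n/ν for T = 20.23/3 = 6.743
n/ν for B = 35.77/4 = 8.943
Smallest n/ν is T → limiting reagent.
n(Z) = (3/3) × 20.23 = 20.23 mol
mass = 20.23 × 165.88 = 3356 g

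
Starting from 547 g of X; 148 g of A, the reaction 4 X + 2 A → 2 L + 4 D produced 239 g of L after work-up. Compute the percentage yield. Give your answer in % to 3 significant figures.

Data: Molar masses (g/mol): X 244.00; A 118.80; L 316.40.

n(X) = 547.0 / 244.00 = 2.242 mol
n(A) = 148.0 / 118.80 = 1.246 mol
n/ν → X: 0.5605, A: 0.6230; X is limiting.
theoretical n(L) = (2/4) × 2.242 = 1.121 mol → 354.7 g
% yield = 239 / 354.7 × 100 = 67.38 %

67.4 %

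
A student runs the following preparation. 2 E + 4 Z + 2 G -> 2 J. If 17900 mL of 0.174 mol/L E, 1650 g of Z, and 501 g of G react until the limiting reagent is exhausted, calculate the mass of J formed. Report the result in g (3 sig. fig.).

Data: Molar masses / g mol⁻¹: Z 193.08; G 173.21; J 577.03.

n(E) = 0.174 × 17900/1000 = 3.115 mol
n(Z) = 1650 / 193.08 = 8.546 mol
n(G) = 501.0 / 173.21 = 2.892 mol
n/ν → E: 1.558, Z: 2.137, G: 1.446; G is limiting.
n(J) = (2/2) × 2.892 = 2.892 mol
mass = 2.892 × 577.03 = 1669 g

1670 g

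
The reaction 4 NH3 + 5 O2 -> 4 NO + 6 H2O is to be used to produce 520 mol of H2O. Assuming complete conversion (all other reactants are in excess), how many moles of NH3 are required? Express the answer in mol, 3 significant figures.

347 mol

n(H2O) = 520.0 mol
n(NH3) = (4/6) × 520.0 = 346.7 mol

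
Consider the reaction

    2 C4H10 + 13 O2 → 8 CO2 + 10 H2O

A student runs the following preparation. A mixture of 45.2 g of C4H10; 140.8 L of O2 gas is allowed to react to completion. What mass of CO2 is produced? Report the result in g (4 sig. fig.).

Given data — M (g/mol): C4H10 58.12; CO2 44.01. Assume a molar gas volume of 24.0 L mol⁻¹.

136.9 g

n(C4H10) = 45.20 / 58.12 = 0.7777 mol
n(O2) = 140.8 / 24.0 = 5.867 mol
n/ν for C4H10 = 0.7777/2 = 0.3889
n/ν for O2 = 5.867/13 = 0.4513
Smallest n/ν is C4H10 → limiting reagent.
n(CO2) = (8/2) × 0.7777 = 3.111 mol
mass = 3.111 × 44.01 = 136.9 g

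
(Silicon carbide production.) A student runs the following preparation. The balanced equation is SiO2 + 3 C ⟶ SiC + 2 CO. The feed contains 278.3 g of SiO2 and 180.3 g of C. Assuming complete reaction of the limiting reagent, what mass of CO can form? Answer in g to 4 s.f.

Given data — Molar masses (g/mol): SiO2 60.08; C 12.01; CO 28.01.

259.5 g

n(SiO2) = 278.3 / 60.08 = 4.632 mol
n(C) = 180.3 / 12.01 = 15.01 mol
n/ν for SiO2 = 4.632/1 = 4.632
n/ν for C = 15.01/3 = 5.003
Smallest n/ν is SiO2 → limiting reagent.
n(CO) = (2/1) × 4.632 = 9.264 mol
mass = 9.264 × 28.01 = 259.5 g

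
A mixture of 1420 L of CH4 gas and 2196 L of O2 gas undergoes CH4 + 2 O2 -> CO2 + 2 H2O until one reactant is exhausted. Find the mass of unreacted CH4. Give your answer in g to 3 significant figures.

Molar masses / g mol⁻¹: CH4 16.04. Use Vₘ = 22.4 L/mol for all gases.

n(CH4) = 1420 / 22.4 = 63.39 mol
n(O2) = 2196 / 22.4 = 98.04 mol
n/ν → CH4: 63.39, O2: 49.02; O2 is limiting.
CH4 consumed = (1/2) × 98.04 = 49.02 mol
CH4 remaining = 63.39 − 49.02 = 14.37 mol
mass = 14.37 × 16.04 = 230.5 g

231 g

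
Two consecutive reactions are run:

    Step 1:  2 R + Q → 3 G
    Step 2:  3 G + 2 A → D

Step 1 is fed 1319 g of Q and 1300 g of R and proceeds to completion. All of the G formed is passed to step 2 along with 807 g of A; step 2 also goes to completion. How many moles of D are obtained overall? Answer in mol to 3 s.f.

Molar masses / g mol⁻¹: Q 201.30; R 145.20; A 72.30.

4.48 mol

Step 1:
n(Q) = 1319 / 201.30 = 6.552 mol
n(R) = 1300 / 145.20 = 8.953 mol
n/ν for Q = 6.552/1 = 6.552
n/ν for R = 8.953/2 = 4.477
Smallest n/ν is R → limiting reagent.
n(G) produced = (3/2) × 8.953 = 13.43 mol
Step 2:
n(G) available = 13.43 mol
n(A) = 807.0 / 72.30 = 11.16 mol
n/ν for G = 13.43/3 = 4.477
n/ν for A = 11.16/2 = 5.580
Smallest n/ν is G → limiting reagent.
n(D) = (1/3) × 13.43 = 4.477 mol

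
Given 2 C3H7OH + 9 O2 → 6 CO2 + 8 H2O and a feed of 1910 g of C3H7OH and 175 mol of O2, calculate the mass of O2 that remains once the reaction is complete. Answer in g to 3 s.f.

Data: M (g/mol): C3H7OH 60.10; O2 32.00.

n(C3H7OH) = 1910 / 60.10 = 31.78 mol
n(O2) = 175.0 mol
n/ν for C3H7OH = 31.78/2 = 15.89
n/ν for O2 = 175.0/9 = 19.44
Smallest n/ν is C3H7OH → limiting reagent.
O2 consumed = (9/2) × 31.78 = 143.0 mol
O2 remaining = 175.0 − 143.0 = 32.00 mol
mass = 32.00 × 32.00 = 1024 g

1020 g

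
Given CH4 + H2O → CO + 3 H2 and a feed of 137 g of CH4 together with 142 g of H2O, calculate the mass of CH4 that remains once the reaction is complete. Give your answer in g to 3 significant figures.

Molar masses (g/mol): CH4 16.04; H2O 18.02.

10.6 g

n(CH4) = 137.0 / 16.04 = 8.541 mol
n(H2O) = 142.0 / 18.02 = 7.880 mol
n/ν for CH4 = 8.541/1 = 8.541
n/ν for H2O = 7.880/1 = 7.880
Smallest n/ν is H2O → limiting reagent.
CH4 consumed = (1/1) × 7.880 = 7.880 mol
CH4 remaining = 8.541 − 7.880 = 0.6610 mol
mass = 0.6610 × 16.04 = 10.60 g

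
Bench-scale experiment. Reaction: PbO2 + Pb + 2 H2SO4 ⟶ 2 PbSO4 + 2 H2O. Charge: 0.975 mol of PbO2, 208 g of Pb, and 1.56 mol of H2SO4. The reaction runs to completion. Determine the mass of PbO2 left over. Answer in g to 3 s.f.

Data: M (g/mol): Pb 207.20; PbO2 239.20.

n(PbO2) = 0.9750 mol
n(Pb) = 208.0 / 207.20 = 1.004 mol
n(H2SO4) = 1.560 mol
n/ν for PbO2 = 0.9750/1 = 0.9750
n/ν for Pb = 1.004/1 = 1.004
n/ν for H2SO4 = 1.560/2 = 0.7800
Smallest n/ν is H2SO4 → limiting reagent.
PbO2 consumed = (1/2) × 1.560 = 0.7800 mol
PbO2 remaining = 0.9750 − 0.7800 = 0.1950 mol
mass = 0.1950 × 239.20 = 46.64 g

46.6 g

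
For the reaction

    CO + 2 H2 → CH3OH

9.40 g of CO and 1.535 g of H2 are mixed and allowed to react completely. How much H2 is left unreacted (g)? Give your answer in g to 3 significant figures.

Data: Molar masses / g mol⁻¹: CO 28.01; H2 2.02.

n(CO) = 9.400 / 28.01 = 0.3356 mol
n(H2) = 1.535 / 2.02 = 0.7599 mol
n/ν for CO = 0.3356/1 = 0.3356
n/ν for H2 = 0.7599/2 = 0.3800
Smallest n/ν is CO → limiting reagent.
H2 consumed = (2/1) × 0.3356 = 0.6712 mol
H2 remaining = 0.7599 − 0.6712 = 0.08870 mol
mass = 0.08870 × 2.02 = 0.1792 g

0.179 g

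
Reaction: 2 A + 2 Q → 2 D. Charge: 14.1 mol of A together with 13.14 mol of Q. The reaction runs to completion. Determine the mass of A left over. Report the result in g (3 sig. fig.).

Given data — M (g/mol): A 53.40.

n(A) = 14.10 mol
n(Q) = 13.14 mol
n/ν → A: 7.050, Q: 6.570; Q is limiting.
A consumed = (2/2) × 13.14 = 13.14 mol
A remaining = 14.10 − 13.14 = 0.9600 mol
mass = 0.9600 × 53.40 = 51.26 g

51.3 g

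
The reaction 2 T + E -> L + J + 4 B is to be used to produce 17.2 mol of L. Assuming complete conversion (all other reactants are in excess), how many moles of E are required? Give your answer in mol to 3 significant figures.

17.2 mol

n(L) = 17.20 mol
n(E) = (1/1) × 17.20 = 17.20 mol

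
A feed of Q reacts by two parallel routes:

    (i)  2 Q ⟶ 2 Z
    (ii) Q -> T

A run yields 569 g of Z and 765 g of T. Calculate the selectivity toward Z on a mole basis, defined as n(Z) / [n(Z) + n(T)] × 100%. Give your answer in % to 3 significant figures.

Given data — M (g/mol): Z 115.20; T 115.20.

42.7 %

n(Z) = 569 / 115.20 = 4.939 mol
n(T) = 765 / 115.20 = 6.641 mol
selectivity = 4.939/(4.939+6.641) × 100 = 42.65 %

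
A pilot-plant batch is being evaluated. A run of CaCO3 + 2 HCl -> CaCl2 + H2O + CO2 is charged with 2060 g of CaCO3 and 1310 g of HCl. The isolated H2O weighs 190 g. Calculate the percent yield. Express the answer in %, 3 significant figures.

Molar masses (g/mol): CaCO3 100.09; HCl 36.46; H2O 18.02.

n(CaCO3) = 2060 / 100.09 = 20.58 mol
n(HCl) = 1310 / 36.46 = 35.93 mol
n/ν for CaCO3 = 20.58/1 = 20.58
n/ν for HCl = 35.93/2 = 17.97
Smallest n/ν is HCl → limiting reagent.
theoretical n(H2O) = (1/2) × 35.93 = 17.97 mol → 323.8 g
% yield = 190 / 323.8 × 100 = 58.68 %

58.7 %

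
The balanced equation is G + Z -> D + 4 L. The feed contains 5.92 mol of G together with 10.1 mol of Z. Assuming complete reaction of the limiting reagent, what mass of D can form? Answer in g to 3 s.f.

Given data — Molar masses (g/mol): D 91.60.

542 g

n(G) = 5.920 mol
n(Z) = 10.10 mol
n/ν for G = 5.920/1 = 5.920
n/ν for Z = 10.10/1 = 10.10
Smallest n/ν is G → limiting reagent.
n(D) = (1/1) × 5.920 = 5.920 mol
mass = 5.920 × 91.60 = 542.3 g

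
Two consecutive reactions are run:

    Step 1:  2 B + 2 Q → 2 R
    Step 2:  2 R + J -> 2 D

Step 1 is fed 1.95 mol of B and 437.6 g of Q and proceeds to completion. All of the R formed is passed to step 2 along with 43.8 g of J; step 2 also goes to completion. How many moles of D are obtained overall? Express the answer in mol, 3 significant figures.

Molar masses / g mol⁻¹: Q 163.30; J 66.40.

1.32 mol

Step 1:
n(B) = 1.950 mol
n(Q) = 437.6 / 163.30 = 2.680 mol
n/ν → B: 0.9750, Q: 1.340; B is limiting.
n(R) produced = (2/2) × 1.950 = 1.950 mol
Step 2:
n(R) available = 1.950 mol
n(J) = 43.80 / 66.40 = 0.6596 mol
n/ν → R: 0.9750, J: 0.6596; J is limiting.
n(D) = (2/1) × 0.6596 = 1.319 mol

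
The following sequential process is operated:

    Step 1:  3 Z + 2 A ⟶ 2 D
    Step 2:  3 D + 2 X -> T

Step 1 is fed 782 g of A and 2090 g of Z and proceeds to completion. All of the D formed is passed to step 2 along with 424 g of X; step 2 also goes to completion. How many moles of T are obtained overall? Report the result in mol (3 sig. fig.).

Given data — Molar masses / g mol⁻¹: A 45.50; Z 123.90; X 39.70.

3.75 mol

Step 1:
n(A) = 782.0 / 45.50 = 17.19 mol
n(Z) = 2090 / 123.90 = 16.87 mol
n/ν → A: 8.595, Z: 5.623; Z is limiting.
n(D) produced = (2/3) × 16.87 = 11.25 mol
Step 2:
n(D) available = 11.25 mol
n(X) = 424.0 / 39.70 = 10.68 mol
n/ν → D: 3.750, X: 5.340; D is limiting.
n(T) = (1/3) × 11.25 = 3.750 mol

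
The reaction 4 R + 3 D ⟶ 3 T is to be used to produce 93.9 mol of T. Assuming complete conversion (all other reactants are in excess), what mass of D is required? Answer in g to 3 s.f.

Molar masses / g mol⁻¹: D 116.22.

n(T) = 93.90 mol
n(D) = (3/3) × 93.90 = 93.90 mol
mass = 93.90 × 116.22 = 10910 g

10900 g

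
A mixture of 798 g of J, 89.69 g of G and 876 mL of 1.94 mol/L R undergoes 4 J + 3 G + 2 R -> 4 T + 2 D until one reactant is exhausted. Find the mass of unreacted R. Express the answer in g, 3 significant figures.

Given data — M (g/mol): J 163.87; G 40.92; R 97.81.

23.3 g

n(J) = 798.0 / 163.87 = 4.870 mol
n(G) = 89.69 / 40.92 = 2.192 mol
n(R) = 1.94 × 876.0/1000 = 1.699 mol
n/ν for J = 4.870/4 = 1.218
n/ν for G = 2.192/3 = 0.7307
n/ν for R = 1.699/2 = 0.8495
Smallest n/ν is G → limiting reagent.
R consumed = (2/3) × 2.192 = 1.461 mol
R remaining = 1.699 − 1.461 = 0.2380 mol
mass = 0.2380 × 97.81 = 23.28 g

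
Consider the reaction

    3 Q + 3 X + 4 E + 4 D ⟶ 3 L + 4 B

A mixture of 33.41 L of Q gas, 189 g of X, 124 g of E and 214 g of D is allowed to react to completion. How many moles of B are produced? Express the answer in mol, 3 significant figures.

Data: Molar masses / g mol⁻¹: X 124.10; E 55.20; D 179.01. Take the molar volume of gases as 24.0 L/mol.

n(Q) = 33.41 / 24.0 = 1.392 mol
n(X) = 189.0 / 124.10 = 1.523 mol
n(E) = 124.0 / 55.20 = 2.246 mol
n(D) = 214.0 / 179.01 = 1.195 mol
n/ν for Q = 1.392/3 = 0.4640
n/ν for X = 1.523/3 = 0.5077
n/ν for E = 2.246/4 = 0.5615
n/ν for D = 1.195/4 = 0.2988
Smallest n/ν is D → limiting reagent.
n(B) = (4/4) × 1.195 = 1.195 mol

1.20 mol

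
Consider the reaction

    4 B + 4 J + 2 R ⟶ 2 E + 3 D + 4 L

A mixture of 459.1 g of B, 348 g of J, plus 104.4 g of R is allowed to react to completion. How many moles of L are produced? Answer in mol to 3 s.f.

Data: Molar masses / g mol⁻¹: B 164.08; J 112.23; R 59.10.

n(B) = 459.1 / 164.08 = 2.798 mol
n(J) = 348.0 / 112.23 = 3.101 mol
n(R) = 104.4 / 59.10 = 1.766 mol
n/ν for B = 2.798/4 = 0.6995
n/ν for J = 3.101/4 = 0.7753
n/ν for R = 1.766/2 = 0.8830
Smallest n/ν is B → limiting reagent.
n(L) = (4/4) × 2.798 = 2.798 mol

2.80 mol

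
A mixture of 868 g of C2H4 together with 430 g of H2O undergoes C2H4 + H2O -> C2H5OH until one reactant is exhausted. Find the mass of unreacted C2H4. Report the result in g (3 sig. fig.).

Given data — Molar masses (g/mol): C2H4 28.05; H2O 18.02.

n(C2H4) = 868.0 / 28.05 = 30.94 mol
n(H2O) = 430.0 / 18.02 = 23.86 mol
n/ν for C2H4 = 30.94/1 = 30.94
n/ν for H2O = 23.86/1 = 23.86
Smallest n/ν is H2O → limiting reagent.
C2H4 consumed = (1/1) × 23.86 = 23.86 mol
C2H4 remaining = 30.94 − 23.86 = 7.080 mol
mass = 7.080 × 28.05 = 198.6 g

199 g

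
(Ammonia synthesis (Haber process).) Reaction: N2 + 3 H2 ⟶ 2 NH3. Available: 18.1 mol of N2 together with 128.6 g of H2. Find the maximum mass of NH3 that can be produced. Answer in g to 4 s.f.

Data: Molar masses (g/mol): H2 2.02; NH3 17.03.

616.5 g

n(N2) = 18.10 mol
n(H2) = 128.6 / 2.02 = 63.66 mol
n/ν for N2 = 18.10/1 = 18.10
n/ν for H2 = 63.66/3 = 21.22
Smallest n/ν is N2 → limiting reagent.
n(NH3) = (2/1) × 18.10 = 36.20 mol
mass = 36.20 × 17.03 = 616.5 g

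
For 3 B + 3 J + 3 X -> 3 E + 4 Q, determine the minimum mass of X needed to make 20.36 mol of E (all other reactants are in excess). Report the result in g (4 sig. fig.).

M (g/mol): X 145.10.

n(E) = 20.36 mol
n(X) = (3/3) × 20.36 = 20.36 mol
mass = 20.36 × 145.10 = 2954 g

2954 g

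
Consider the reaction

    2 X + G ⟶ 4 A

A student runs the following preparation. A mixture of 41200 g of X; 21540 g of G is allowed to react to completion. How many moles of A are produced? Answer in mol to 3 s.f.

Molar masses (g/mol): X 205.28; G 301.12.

286 mol

n(X) = 41200 / 205.28 = 200.7 mol
n(G) = 21540 / 301.12 = 71.53 mol
n/ν → X: 100.4, G: 71.53; G is limiting.
n(A) = (4/1) × 71.53 = 286.1 mol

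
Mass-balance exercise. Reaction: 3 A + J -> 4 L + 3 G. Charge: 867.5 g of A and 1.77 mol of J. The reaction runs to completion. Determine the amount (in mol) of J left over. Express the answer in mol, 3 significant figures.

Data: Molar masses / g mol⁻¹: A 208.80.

0.385 mol

n(A) = 867.5 / 208.80 = 4.155 mol
n(J) = 1.770 mol
n/ν for A = 4.155/3 = 1.385
n/ν for J = 1.770/1 = 1.770
Smallest n/ν is A → limiting reagent.
J consumed = (1/3) × 4.155 = 1.385 mol
J remaining = 1.770 − 1.385 = 0.3850 mol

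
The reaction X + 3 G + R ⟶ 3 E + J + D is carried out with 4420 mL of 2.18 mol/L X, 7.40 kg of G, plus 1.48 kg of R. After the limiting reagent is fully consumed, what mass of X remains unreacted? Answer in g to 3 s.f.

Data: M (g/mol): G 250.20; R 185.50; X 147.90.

245 g

n(X) = 2.18 × 4420/1000 = 9.636 mol
n(G) = 7.400×1000 / 250.20 = 29.58 mol
n(R) = 1.480×1000 / 185.50 = 7.978 mol
n/ν → X: 9.636, G: 9.860, R: 7.978; R is limiting.
X consumed = (1/1) × 7.978 = 7.978 mol
X remaining = 9.636 − 7.978 = 1.658 mol
mass = 1.658 × 147.90 = 245.2 g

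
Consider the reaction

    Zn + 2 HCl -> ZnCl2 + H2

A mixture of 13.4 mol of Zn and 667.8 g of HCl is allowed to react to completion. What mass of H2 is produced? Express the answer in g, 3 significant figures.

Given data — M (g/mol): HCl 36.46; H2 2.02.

n(Zn) = 13.40 mol
n(HCl) = 667.8 / 36.46 = 18.32 mol
n/ν → Zn: 13.40, HCl: 9.160; HCl is limiting.
n(H2) = (1/2) × 18.32 = 9.160 mol
mass = 9.160 × 2.02 = 18.50 g

18.5 g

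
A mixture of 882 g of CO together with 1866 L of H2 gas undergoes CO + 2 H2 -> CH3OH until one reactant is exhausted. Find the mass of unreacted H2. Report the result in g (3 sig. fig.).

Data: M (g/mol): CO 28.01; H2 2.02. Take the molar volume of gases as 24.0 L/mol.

29.8 g

n(CO) = 882.0 / 28.01 = 31.49 mol
n(H2) = 1866 / 24.0 = 77.75 mol
n/ν → CO: 31.49, H2: 38.88; CO is limiting.
H2 consumed = (2/1) × 31.49 = 62.98 mol
H2 remaining = 77.75 − 62.98 = 14.77 mol
mass = 14.77 × 2.02 = 29.84 g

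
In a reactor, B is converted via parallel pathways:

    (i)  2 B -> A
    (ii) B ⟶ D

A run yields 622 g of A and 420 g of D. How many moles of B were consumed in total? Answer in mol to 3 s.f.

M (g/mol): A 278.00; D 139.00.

7.50 mol

n(A) = 622 / 278.00 = 2.237 mol
n(D) = 420 / 139.00 = 3.022 mol
n(B) via (i) = (2/1)×2.237 = 4.474 mol
n(B) via (ii) = (1/1)×3.022 = 3.022 mol
total n(B) = 4.474 + 3.022 = 7.496 mol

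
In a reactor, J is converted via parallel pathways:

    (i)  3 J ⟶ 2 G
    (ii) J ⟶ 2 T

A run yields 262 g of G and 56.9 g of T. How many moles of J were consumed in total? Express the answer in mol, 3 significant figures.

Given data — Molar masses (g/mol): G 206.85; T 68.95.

n(G) = 262 / 206.85 = 1.267 mol
n(T) = 56.9 / 68.95 = 0.8252 mol
n(J) via (i) = (3/2)×1.267 = 1.901 mol
n(J) via (ii) = (1/2)×0.8252 = 0.4126 mol
total n(J) = 1.901 + 0.4126 = 2.314 mol

2.31 mol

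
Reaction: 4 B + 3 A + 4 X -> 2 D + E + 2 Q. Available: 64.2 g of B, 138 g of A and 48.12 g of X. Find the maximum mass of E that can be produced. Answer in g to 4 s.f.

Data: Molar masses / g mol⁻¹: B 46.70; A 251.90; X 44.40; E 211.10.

n(B) = 64.20 / 46.70 = 1.375 mol
n(A) = 138.0 / 251.90 = 0.5478 mol
n(X) = 48.12 / 44.40 = 1.084 mol
n/ν for B = 1.375/4 = 0.3438
n/ν for A = 0.5478/3 = 0.1826
n/ν for X = 1.084/4 = 0.2710
Smallest n/ν is A → limiting reagent.
n(E) = (1/3) × 0.5478 = 0.1826 mol
mass = 0.1826 × 211.10 = 38.55 g

38.55 g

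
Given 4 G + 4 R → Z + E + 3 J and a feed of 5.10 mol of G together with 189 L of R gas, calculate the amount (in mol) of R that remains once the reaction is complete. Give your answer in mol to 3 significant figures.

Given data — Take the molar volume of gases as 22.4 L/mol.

n(G) = 5.100 mol
n(R) = 189.0 / 22.4 = 8.438 mol
n/ν → G: 1.275, R: 2.110; G is limiting.
R consumed = (4/4) × 5.100 = 5.100 mol
R remaining = 8.438 − 5.100 = 3.338 mol

3.34 mol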